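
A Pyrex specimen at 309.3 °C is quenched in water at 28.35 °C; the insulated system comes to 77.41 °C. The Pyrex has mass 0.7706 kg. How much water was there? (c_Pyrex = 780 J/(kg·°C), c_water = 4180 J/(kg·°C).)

Heat lost by the Pyrex = heat gained by the water:
0.7706×780×(309.3 − 77.41) = m×4180×(77.41 − 28.35)
205071 m = 139382  ⇒  m ≈ 0.6797 kg

m ≈ 0.68 kg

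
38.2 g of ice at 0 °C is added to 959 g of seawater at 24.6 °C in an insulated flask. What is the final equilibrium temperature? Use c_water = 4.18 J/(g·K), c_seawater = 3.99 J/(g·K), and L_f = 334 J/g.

T_f ≈ 20.4 °C

Sum of m c ΔT and latent-heat terms is zero:
latent heat to melt: 38.2×334 = 12759; warm the meltwater: 159.68 T; seawater cools: 959×3.99×(T − 24.6) = 3826.4(T − 24.6)
3986.1 T = 94130 − 12759 = 81371
T ≈ 20.41 °C (positive, so assuming full melt was valid).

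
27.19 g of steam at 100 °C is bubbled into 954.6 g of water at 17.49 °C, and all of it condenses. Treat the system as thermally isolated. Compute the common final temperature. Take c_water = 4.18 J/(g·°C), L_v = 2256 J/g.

T_f ≈ 34.7 °C

Conservation of energy gives ΣQ = 0:
steam→water at 100 °C releases m L_v = 27.19×2256 = 61341; condensed water 100 °C→T: 113.65(T − 100); original water: 3990.2(T − 17.49)
4103.9 T = 61341 + 11365 + 69789 = 142495
T ≈ 34.72 °C, under the boiling point, so the assumption holds.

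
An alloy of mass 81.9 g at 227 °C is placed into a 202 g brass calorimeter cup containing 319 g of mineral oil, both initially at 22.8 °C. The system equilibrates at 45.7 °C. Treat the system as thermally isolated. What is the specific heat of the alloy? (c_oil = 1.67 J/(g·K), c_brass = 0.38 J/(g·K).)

c ≈ 0.94 J/(g·K)

Energy conservation, ΣQ = 0:
81.9·c·(45.7 − 227) + 319·1.67·(45.7 − 22.8) + 202·0.38·(45.7 − 22.8) = 0
-14848 c = -13957
c = -13957/-14848 ≈ 0.94 J/(g·K)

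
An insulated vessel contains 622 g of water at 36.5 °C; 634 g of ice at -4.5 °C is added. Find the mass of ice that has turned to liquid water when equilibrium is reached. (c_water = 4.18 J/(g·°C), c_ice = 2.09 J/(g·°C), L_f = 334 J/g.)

Water can give up m c ΔT = 622·4.18·36.5 = 94899 J before reaching 0 °C.
Warming the ice to 0 °C takes 634·2.09·4.5 = 5962.8 J, leaving 88936 J for melting.
Melting all 634 g of ice would need 634·334 = 211756 J.
Since 88936 < 211756 J, not all the ice melts; equilibrium is at 0 °C.
Mass melted = 88936/334 ≈ 266.3 g.

m_melted ≈ 266 g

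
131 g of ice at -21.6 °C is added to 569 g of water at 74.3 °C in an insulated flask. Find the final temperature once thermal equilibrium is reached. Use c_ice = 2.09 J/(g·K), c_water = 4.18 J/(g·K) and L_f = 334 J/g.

T_f ≈ 43.4 °C

Net heat exchanged in the isolated system is zero:
ice -21.6→0 °C: 131·2.09·21.6 = 5913.9
  melt ice: 131·334 = 43754
  warm the meltwater: 547.58 T
  water: 2378.4(T − 74.3)
2926 T = 176717 − 49668 = 127049
T ≈ 43.42 °C. Since T > 0 °C, the all-ice-melts assumption holds.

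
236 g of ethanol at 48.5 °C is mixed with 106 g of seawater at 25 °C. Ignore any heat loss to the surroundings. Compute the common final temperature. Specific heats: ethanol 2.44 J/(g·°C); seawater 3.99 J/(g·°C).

T_f ≈ 38.5 °C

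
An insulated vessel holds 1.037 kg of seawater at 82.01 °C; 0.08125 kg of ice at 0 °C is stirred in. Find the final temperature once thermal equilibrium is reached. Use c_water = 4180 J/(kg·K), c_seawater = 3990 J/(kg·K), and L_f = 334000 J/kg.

T_f ≈ 69.7 °C

Net heat exchanged in the isolated system is zero:
latent heat to melt: 0.08125·334000 = 27138; meltwater 0→T: 0.08125·4180·T = 339.62 T; seawater cools: 1.037·3990·(T − 82.01) = 4137.6(T − 82.01)
4477.3 T = 339327 − 27138 = 312190
T ≈ 69.73 °C — above 0 °C, consistent with complete melting.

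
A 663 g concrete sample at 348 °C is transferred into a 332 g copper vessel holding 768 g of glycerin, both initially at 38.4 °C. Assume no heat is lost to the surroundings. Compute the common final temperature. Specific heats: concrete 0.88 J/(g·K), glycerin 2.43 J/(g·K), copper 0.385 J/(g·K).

T_f ≈ 108.5 °C

Conservation of energy gives ΣQ = 0:
663·0.88·(T − 348) + 768·2.43·(T − 38.4) + 332·0.385·(T − 38.4) = 0
583.44(T − 348) + 1866.2(T − 38.4) + 127.82(T − 38.4) = 0
2577.5 T = 279609
T = 279609/2577.5 ≈ 108.48 °C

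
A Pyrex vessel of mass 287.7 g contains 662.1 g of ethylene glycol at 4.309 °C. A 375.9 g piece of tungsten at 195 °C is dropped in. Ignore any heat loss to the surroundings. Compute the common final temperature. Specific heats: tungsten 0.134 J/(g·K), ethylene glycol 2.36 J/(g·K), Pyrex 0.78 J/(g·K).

Setting the total heat transfer to zero:
375.9*0.134*(T − 195) + 662.1*2.36*(T − 4.309) + 287.7*0.78*(T − 4.309) = 0
1837.3 T = 17522
T = 17522/1837.3 ≈ 9.54 °C

T_f ≈ 9.5 °C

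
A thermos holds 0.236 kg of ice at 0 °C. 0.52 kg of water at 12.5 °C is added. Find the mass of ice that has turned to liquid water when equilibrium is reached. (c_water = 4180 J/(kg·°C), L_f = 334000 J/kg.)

m_melted ≈ 0.0813 kg

Water can give up m c ΔT = 0.52×4180×12.5 = 27170 J before reaching 0 °C.
Melting all 0.236 kg of ice would need 0.236×334000 = 78824 J.
That's not enough to melt it all — equilibrium is at 0 °C with ice remaining.
Mass melted = 27170/334000 ≈ 0.08135 kg.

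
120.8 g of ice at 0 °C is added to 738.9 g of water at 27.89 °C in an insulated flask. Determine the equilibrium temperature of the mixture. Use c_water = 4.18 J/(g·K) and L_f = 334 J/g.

Energy balance with sensible and latent terms:
fusion: m_ice L_f = 120.8×334 = 40347
  warm the meltwater: 504.94 T
  water: 3088.6(T − 27.89)
3593.5 T = 86141 − 40347 = 45794
T ≈ 12.74 °C — above 0 °C, consistent with complete melting.

T_f ≈ 12.7 °C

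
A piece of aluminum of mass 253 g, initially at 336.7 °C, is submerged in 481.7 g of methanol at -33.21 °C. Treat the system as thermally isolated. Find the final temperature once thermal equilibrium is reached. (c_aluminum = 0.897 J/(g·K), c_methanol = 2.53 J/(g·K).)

T_f is the heat-capacity-weighted average of the initial temperatures:
T_f = (226.94×336.7 + 1218.7×(-33.21)) / (226.94 + 1218.7)
    = 35938 / 1445.6 ≈ 24.86 °C

T_f ≈ 24.9 °C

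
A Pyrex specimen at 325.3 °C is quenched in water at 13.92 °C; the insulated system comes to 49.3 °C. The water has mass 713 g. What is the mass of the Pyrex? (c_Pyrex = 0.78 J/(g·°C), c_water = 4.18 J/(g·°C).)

Let T be the final temperature. ΣQ_i = 0:
m×0.78×(49.3 − 325.3) + 713×4.18×(49.3 − 13.92) = 0
-215.28 m = -105444
m = -105444/-215.28 ≈ 489.8 g

m ≈ 490 g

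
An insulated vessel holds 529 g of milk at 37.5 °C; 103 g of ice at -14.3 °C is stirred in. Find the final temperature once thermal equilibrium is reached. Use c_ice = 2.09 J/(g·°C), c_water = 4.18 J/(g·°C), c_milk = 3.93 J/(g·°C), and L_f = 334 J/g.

T_f ≈ 16.1 °C

Net heat exchanged in the isolated system is zero:
ice -14.3→0 °C: 103·2.09·14.3 = 3078.4; melt ice: 103·334 = 34402; warm the meltwater: 430.54 T; milk cools: 529·3.93·(T − 37.5) = 2079(T − 37.5)
2509.5 T = 77961 − 37480 = 40481
T ≈ 16.13 °C — above 0 °C, consistent with complete melting.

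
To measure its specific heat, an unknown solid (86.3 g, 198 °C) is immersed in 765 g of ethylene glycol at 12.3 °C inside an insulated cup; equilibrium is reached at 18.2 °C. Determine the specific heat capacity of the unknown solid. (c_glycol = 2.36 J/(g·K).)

m_s c (T_s − T_f) = m_glycol c_glycol (T_f − T_0):
86.3·c·(198 − 18.2) = 765·2.36·(18.2 − 12.3)
15517 c = 10652  ⇒  c ≈ 0.6865 J/(g·K)

c ≈ 0.686 J/(g·K)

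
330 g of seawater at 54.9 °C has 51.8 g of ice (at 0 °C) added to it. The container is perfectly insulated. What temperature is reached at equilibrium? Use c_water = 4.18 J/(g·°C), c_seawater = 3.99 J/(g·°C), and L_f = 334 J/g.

T_f ≈ 35.9 °C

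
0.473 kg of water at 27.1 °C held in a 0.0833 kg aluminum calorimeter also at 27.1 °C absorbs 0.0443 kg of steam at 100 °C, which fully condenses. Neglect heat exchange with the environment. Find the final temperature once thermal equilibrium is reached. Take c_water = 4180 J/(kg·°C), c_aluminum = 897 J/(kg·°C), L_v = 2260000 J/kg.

T_f ≈ 77.9 °C

Conservation of energy gives ΣQ = 0:
latent heat released on condensation: 0.0443·2260000 = 100118
  condensed water 100 °C→T: 185.17(T − 100)
  original water: 1977.1(T − 27.1)
  cup: 74.72(T − 27.1)
2237 T = 100118 + 18517 + 55605 = 174241
T ≈ 77.89 °C (< 100 °C, so full condensation is consistent).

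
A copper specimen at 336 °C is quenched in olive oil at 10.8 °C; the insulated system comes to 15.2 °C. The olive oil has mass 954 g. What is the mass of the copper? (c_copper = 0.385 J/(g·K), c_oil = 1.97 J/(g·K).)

m ≈ 67 g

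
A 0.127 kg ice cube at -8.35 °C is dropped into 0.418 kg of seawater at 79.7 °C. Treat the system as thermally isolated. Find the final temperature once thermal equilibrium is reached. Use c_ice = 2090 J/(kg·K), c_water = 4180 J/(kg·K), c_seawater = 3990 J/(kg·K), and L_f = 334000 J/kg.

Sum of m c ΔT and latent-heat terms is zero:
ice -8.35→0 °C: 0.127·2090·8.35 = 2216.3
  fusion: m_ice L_f = 0.127·334000 = 42418
  meltwater 0→T: 0.127·4180·T = 530.86 T
  seawater: 1667.8(T − 79.7)
2198.7 T = 132925 − 44634 = 88291
T ≈ 40.16 °C. Since T > 0 °C, the all-ice-melts assumption holds.

T_f ≈ 40.2 °C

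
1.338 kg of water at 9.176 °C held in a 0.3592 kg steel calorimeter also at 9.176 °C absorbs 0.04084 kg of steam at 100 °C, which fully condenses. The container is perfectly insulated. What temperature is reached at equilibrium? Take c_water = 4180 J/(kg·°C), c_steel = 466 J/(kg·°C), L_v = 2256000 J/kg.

T_f ≈ 27.3 °C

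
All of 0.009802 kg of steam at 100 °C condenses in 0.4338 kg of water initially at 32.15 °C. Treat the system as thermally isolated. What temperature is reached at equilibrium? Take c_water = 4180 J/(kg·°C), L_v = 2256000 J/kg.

T_f ≈ 45.6 °C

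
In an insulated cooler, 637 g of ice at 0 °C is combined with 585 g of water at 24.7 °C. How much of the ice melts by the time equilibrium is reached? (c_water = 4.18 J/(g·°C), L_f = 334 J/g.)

Cooling the water to 0 °C releases 585×4.18×24.7 = 60399 J.
To melt every bit of ice: 637×334 = 212758 J.
Since 60399 < 212758 J, not all the ice melts; equilibrium is at 0 °C.
m_melt = 60399 / L_f = 180.8 g.

m_melted ≈ 181 g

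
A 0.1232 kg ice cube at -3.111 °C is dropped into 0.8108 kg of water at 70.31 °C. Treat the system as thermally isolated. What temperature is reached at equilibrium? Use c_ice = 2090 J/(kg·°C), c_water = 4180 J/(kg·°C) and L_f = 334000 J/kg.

Setting the total heat transfer to zero:
ice -3.111→0 °C: 0.1232×2090×3.111 = 801.05; melt ice: 0.1232×334000 = 41149; warm the meltwater: 514.98 T; water: 3389.1(T − 70.31)
3904.1 T = 238291 − 41950 = 196341
T ≈ 50.29 °C — above 0 °C, consistent with complete melting.

T_f ≈ 50.3 °C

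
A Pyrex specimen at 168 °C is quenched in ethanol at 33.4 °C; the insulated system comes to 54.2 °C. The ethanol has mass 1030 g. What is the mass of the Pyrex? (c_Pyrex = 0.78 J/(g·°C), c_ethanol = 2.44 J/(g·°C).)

m ≈ 589 g

|Q_Pyrex| = |Q_ethanol|:
m×0.78×(168 − 54.2) = 1030×2.44×(54.2 − 33.4)
88.76 m = 52275  ⇒  m ≈ 588.9 g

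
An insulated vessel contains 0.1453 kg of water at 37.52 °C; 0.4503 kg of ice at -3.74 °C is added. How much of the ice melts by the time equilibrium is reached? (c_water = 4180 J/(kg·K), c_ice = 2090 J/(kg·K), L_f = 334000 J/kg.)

m_melted ≈ 0.0577 kg

Heat available from the water dropping to 0 °C: 0.1453×4180×37.52 = 22788 J.
Of that, 0.4503×2090×3.74 = 3519.8 J goes to bring the ice to 0 °C, leaving 19268 J.
Melting all 0.4503 kg of ice would need 0.4503×334000 = 150400 J.
That's not enough to melt it all — equilibrium is at 0 °C with ice remaining.
m_melted×334000 = 19268  ⇒  m_melted ≈ 0.05769 kg.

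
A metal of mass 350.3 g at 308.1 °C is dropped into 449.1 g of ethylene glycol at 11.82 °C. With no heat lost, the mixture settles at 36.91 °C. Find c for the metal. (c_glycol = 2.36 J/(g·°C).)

c ≈ 0.28 J/(g·°C)

Taking heat into each body as positive, Σ m c ΔT = 0:
350.3·c·(36.91 − 308.1) + 449.1·2.36·(36.91 − 11.82) = 0
-94998 c = -26592
c = -26592/-94998 ≈ 0.2799 J/(g·°C)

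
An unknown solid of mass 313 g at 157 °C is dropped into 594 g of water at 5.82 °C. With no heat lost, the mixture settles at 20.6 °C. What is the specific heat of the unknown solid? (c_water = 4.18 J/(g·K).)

c ≈ 0.86 J/(g·K)

m_s c (T_s − T_f) = m_water c_water (T_f − T_0):
313·c·(157 − 20.6) = 594·4.18·(20.6 − 5.82)
42693 c = 36698  ⇒  c ≈ 0.8596 J/(g·K)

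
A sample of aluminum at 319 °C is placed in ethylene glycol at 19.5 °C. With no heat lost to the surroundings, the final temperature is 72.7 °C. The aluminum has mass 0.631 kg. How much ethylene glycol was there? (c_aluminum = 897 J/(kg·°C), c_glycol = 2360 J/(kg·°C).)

m ≈ 1.11 kg

Net heat exchanged in the isolated system is zero:
0.631×897×(72.7 − 319) + m×2360×(72.7 − 19.5) = 0
125552 m = 139408
m = 139408/125552 ≈ 1.11 kg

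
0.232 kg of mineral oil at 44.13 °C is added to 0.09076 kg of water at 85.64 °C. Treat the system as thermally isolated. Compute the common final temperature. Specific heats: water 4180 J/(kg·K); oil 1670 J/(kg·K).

T_f ≈ 64.7 °C

Conservation of energy gives ΣQ = 0:
0.09076*4180*(T − 85.64) + 0.232*1670*(T − 44.13) = 0
379.38(T − 85.64) + 387.44(T − 44.13) = 0
(379.38 + 387.44) T = 379.38*85.64 + 387.44*44.13
T = 49588/766.82 ≈ 64.67 °C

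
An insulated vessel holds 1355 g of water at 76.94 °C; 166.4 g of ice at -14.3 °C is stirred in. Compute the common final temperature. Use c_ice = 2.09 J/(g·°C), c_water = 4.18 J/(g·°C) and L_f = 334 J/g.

T_f ≈ 59.0 °C

Setting the total heat transfer to zero:
warm ice to 0 °C: 166.4×2.09×(0 − (-14.3)) = 4973.2; fusion: m_ice L_f = 166.4×334 = 55578; meltwater 0→T: 166.4×4.18×T = 695.55 T; water: 5663.9(T − 76.94)
6359.5 T = 435780 − 60551 = 375230
T ≈ 59.00 °C — above 0 °C, consistent with complete melting.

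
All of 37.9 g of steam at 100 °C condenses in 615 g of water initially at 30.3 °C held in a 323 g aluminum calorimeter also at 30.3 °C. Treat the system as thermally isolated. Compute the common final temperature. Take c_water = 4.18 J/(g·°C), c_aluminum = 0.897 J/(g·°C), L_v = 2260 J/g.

Heat gained plus heat lost sum to zero:
condense steam: −37.9·2260 = −85654; condensed water 100 °C→T: 158.42(T − 100); water warms: 615·4.18·(T − 30.3) = 2570.7(T − 30.3); cup: 289.73(T − 30.3)
3018.9 T = 85654 + 15842 + 86671 = 188167
T ≈ 62.33 °C — below 100 °C, confirming all the steam condensed.

T_f ≈ 62.3 °C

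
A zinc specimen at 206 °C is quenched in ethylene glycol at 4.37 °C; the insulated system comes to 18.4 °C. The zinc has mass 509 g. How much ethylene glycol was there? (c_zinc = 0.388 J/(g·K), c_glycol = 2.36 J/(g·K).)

m ≈ 1120 g

|Q_zinc| = |Q_glycol|:
509·0.388·(206 − 18.4) = m·2.36·(18.4 − 4.37)
33.11 m = 37049  ⇒  m ≈ 1119 g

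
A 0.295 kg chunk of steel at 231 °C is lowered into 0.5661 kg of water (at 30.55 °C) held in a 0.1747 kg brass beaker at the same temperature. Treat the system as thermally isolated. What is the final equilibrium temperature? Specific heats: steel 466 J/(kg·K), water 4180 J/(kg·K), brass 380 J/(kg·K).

T_f ≈ 41.3 °C

T_f = Σ m_i c_i T_i / Σ m_i c_i:
T_f = (137.47·231 + 2366.3·30.55 + 66.39·30.55) / (137.47 + 2366.3 + 66.39)
    = 106074 / 2570.2 ≈ 41.27 °C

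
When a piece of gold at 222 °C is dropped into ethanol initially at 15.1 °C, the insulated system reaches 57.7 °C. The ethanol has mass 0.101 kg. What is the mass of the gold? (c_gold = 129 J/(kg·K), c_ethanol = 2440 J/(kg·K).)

m ≈ 0.495 kg

Let T be the final temperature. ΣQ_i = 0:
m·129·(57.7 − 222) + 0.101·2440·(57.7 − 15.1) = 0
-21195 m = -10498
m = -10498/-21195 ≈ 0.4953 kg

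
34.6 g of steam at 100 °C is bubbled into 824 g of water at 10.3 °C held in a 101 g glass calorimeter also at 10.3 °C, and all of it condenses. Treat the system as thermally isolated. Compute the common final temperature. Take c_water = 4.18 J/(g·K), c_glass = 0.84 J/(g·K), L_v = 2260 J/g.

Energy conservation, ΣQ = 0:
condense steam: −34.6·2260 = −78196
  condensate cools 100→T: 34.6·4.18·(T − 100) = 144.63(T − 100)
  water warms: 824·4.18·(T − 10.3) = 3444.3(T − 10.3)
  glass cup: 101·0.84·(T − 10.3) = 84.84(T − 10.3)
3673.8 T = 78196 + 14463 + 36350 = 129009
T ≈ 35.12 °C (< 100 °C, so full condensation is consistent).

T_f ≈ 35.1 °C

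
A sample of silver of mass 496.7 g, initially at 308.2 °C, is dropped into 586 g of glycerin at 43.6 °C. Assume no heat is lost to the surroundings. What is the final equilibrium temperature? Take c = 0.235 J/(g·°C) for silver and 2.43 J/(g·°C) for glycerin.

T_f ≈ 63.6 °C

With ΣQ=0 the equilibrium temperature is the m·c-weighted mean:
T_f = (116.72×308.2 + 1424×43.6) / (116.72 + 1424)
    = 98060 / 1540.7 ≈ 63.65 °C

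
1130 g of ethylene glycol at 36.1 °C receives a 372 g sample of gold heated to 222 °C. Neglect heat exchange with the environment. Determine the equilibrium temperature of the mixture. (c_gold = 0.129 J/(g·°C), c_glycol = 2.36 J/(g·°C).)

Taking heat into each body as positive, Σ m c ΔT = 0:
372·0.129·(T − 222) + 1130·2.36·(T − 36.1) = 0
47.99(T − 222) + 2666.8(T − 36.1) = 0
2714.8 T = 106925
T = 106925 / 2714.8 = 39.4 °C

T_f ≈ 39.4 °C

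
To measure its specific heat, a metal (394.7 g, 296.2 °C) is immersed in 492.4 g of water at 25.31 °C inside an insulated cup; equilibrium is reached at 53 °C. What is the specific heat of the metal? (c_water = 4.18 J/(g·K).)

c ≈ 0.594 J/(g·K)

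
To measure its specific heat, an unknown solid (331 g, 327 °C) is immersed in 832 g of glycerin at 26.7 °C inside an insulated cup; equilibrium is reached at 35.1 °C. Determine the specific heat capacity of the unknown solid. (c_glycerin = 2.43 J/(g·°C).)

m_s c (T_s − T_f) = m_glycerin c_glycerin (T_f − T_0):
331·c·(327 − 35.1) = 832·2.43·(35.1 − 26.7)
96619 c = 16983  ⇒  c ≈ 0.1758 J/(g·°C)

c ≈ 0.176 J/(g·°C)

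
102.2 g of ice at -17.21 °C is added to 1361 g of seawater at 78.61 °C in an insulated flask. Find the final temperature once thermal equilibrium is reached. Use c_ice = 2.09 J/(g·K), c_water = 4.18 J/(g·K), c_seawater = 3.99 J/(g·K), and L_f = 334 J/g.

T_f ≈ 66.4 °C

Net heat exchanged in the isolated system is zero:
ice -17.21→0 °C: 102.2×2.09×17.21 = 3676
  latent heat to melt: 102.2×334 = 34135
  meltwater 0→T: 102.2×4.18×T = 427.2 T
  seawater cools: 1361×3.99×(T − 78.61) = 5430.4(T − 78.61)
5857.6 T = 426883 − 37811 = 389072
T ≈ 66.42 °C — above 0 °C, consistent with complete melting.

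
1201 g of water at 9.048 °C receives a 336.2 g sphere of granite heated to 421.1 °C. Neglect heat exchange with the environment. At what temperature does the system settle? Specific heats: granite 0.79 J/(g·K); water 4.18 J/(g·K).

Net heat exchanged in the isolated system is zero:
336.2×0.79×(T − 421.1) + 1201×4.18×(T − 9.048) = 0
265.6(T − 421.1) + 5020.2(T − 9.048) = 0
(265.6 + 5020.2) T = 265.6×421.1 + 5020.2×9.048
T ≈ 29.75 °C

T_f ≈ 29.8 °C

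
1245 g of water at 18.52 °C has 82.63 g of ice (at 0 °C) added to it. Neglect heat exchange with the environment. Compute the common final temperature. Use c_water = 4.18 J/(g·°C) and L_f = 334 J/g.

T_f ≈ 12.4 °C

Energy balance with sensible and latent terms:
melt ice: 82.63×334 = 27598; meltwater 0→T: 82.63×4.18×T = 345.39 T; water cools: 1245×4.18×(T − 18.52) = 5204.1(T − 18.52)
5549.5 T = 96380 − 27598 = 68782
T ≈ 12.39 °C (positive, so assuming full melt was valid).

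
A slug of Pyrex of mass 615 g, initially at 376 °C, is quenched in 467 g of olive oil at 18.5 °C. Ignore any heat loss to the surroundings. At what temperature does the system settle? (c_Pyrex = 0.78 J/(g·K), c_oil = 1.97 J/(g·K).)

T_f ≈ 141.0 °C

Energy conservation, ΣQ = 0:
615×0.78×(T − 376) + 467×1.97×(T − 18.5) = 0
1399.7 T = 197387
T = 197387/1399.7 ≈ 141.02 °C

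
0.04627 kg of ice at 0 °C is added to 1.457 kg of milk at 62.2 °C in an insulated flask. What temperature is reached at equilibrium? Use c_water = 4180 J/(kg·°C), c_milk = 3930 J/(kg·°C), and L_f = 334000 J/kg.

Energy balance with sensible and latent terms:
fusion: m_ice L_f = 0.04627·334000 = 15454
  meltwater 0→T: 0.04627·4180·T = 193.41 T
  milk: 5726(T − 62.2)
5919.4 T = 356158 − 15454 = 340704
T ≈ 57.56 °C — above 0 °C, consistent with complete melting.

T_f ≈ 57.6 °C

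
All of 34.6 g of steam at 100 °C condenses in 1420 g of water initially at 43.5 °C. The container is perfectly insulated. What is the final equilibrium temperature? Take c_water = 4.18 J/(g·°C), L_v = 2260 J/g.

T_f ≈ 57.7 °C

Energy conservation, ΣQ = 0:
steam→water at 100 °C releases m L_v = 34.6×2260 = 78196
  condensate cools 100→T: 34.6×4.18×(T − 100) = 144.63(T − 100)
  original water: 5935.6(T − 43.5)
6080.2 T = 78196 + 14463 + 258199 = 350857
T ≈ 57.70 °C (< 100 °C, so full condensation is consistent).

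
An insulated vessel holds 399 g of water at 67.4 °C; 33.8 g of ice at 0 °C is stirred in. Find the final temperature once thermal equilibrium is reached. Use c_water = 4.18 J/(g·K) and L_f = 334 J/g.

Energy conservation, ΣQ = 0:
melt ice: 33.8×334 = 11289; warm the meltwater: 141.28 T; water: 1667.8(T − 67.4)
1809.1 T = 112411 − 11289 = 101122
T ≈ 55.90 °C — above 0 °C, consistent with complete melting.

T_f ≈ 55.9 °C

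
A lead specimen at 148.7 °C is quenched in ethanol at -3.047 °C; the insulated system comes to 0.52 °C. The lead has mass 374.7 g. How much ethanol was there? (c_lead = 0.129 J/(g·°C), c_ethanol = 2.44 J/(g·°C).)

m ≈ 823 g

Heat gained plus heat lost sum to zero:
374.7·0.129·(0.52 − 148.7) + m·2.44·(0.52 − (-3.047)) = 0
8.703 m = 7162.5
m = 7162.5/8.703 ≈ 822.9 g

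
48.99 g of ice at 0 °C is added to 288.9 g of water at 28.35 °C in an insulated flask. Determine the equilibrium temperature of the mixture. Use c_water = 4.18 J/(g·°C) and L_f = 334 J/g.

T_f ≈ 12.7 °C

Heat gained plus heat lost sum to zero:
melt ice: 48.99·334 = 16363; meltwater 0→T: 48.99·4.18·T = 204.78 T; water: 1207.6(T − 28.35)
1412.4 T = 34236 − 16363 = 17873
T ≈ 12.65 °C (positive, so assuming full melt was valid).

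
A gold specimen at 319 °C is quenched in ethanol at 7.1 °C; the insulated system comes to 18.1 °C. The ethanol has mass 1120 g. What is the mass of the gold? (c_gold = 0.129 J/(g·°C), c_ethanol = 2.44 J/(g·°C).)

m ≈ 774 g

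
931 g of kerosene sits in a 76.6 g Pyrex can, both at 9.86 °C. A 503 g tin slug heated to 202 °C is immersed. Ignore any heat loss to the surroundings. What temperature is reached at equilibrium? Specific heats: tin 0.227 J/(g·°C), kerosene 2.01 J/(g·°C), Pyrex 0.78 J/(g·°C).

Let T be the final temperature. ΣQ_i = 0:
503·0.227·(T − 202) + 931·2.01·(T − 9.86) + 76.6·0.78·(T − 9.86) = 0
(114.18 + 1871.3 + 59.75) T = 114.18·202 + 1871.3·9.86 + 59.75·9.86
T = 42105 / 2045.2 = 20.6 °C

T_f ≈ 20.6 °C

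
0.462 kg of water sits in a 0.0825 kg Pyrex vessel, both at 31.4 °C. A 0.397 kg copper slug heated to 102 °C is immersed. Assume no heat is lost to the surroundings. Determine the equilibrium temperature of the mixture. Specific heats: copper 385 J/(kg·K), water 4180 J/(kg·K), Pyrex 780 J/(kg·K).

Conservation of energy gives ΣQ = 0:
0.397·385·(T − 102) + 0.462·4180·(T − 31.4) + 0.0825·780·(T − 31.4) = 0
152.84(T − 102) + 1931.2(T − 31.4) + 64.35(T − 31.4) = 0
(152.84 + 1931.2 + 64.35) T = 152.84·102 + 1931.2·31.4 + 64.35·31.4
T ≈ 36.42 °C

T_f ≈ 36.4 °C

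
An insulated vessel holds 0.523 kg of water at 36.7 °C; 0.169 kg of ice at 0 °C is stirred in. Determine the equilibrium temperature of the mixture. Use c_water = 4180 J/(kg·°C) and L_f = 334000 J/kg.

Taking heat into each body as positive, Σ m c ΔT = 0:
melt ice: 0.169·334000 = 56446; warm the meltwater: 706.42 T; water cools: 0.523·4180·(T − 36.7) = 2186.1(T − 36.7)
2892.6 T = 80231 − 56446 = 23785
T ≈ 8.22 °C (positive, so assuming full melt was valid).

T_f ≈ 8.2 °C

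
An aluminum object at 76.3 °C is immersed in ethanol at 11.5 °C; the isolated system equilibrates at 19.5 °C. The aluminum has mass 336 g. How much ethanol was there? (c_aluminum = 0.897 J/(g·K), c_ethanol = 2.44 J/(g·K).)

Energy conservation, ΣQ = 0:
336·0.897·(19.5 − 76.3) + m·2.44·(19.5 − 11.5) = 0
19.52 m = 17119
m = 17119/19.52 ≈ 877 g

m ≈ 877 g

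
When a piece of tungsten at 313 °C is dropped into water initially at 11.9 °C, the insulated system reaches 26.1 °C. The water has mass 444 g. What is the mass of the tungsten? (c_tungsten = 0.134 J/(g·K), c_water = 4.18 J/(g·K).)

m ≈ 686 g

Net heat exchanged in the isolated system is zero:
m·0.134·(26.1 − 313) + 444·4.18·(26.1 − 11.9) = 0
-38.44 m = -26354
m = -26354/-38.44 ≈ 685.5 g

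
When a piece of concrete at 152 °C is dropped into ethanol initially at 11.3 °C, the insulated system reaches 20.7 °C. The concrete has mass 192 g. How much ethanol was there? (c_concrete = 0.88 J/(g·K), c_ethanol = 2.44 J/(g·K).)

m ≈ 967 g

Setting the total heat transfer to zero:
192×0.88×(20.7 − 152) + m×2.44×(20.7 − 11.3) = 0
22.94 m = 22184
m = 22184/22.94 ≈ 967.2 g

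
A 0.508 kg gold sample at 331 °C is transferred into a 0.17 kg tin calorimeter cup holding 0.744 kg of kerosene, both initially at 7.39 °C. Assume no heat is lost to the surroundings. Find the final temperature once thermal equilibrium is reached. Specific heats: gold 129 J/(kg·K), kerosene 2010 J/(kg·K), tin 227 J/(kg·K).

Heat gained plus heat lost sum to zero:
0.508×129×(T − 331) + 0.744×2010×(T − 7.39) + 0.17×227×(T − 7.39) = 0
(65.53 + 1495.4 + 38.59) T = 65.53×331 + 1495.4×7.39 + 38.59×7.39
T = 33028 / 1599.6 = 20.6 °C

T_f ≈ 20.6 °C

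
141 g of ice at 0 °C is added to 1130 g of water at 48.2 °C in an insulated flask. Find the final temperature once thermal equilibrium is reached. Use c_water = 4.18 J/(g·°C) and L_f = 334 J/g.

Energy conservation, ΣQ = 0:
fusion: m_ice L_f = 141·334 = 47094; warm the meltwater: 589.38 T; water: 4723.4(T − 48.2)
5312.8 T = 227668 − 47094 = 180574
T ≈ 33.99 °C (positive, so assuming full melt was valid).

T_f ≈ 34.0 °C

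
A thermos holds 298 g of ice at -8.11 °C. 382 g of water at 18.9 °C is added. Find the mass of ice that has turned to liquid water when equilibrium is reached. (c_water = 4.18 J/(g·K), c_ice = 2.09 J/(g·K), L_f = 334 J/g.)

m_melted ≈ 75.2 g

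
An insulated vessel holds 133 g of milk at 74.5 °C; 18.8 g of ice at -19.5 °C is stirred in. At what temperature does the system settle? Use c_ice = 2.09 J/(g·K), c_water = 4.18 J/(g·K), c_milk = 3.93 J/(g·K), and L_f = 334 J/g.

T_f ≈ 53.0 °C

Energy balance with sensible and latent terms:
ice -19.5→0 °C: 18.8·2.09·19.5 = 766.19
  latent heat to melt: 18.8·334 = 6279.2
  warm the meltwater: 78.58 T
  milk cools: 133·3.93·(T − 74.5) = 522.69(T − 74.5)
601.27 T = 38940 − 7045.4 = 31895
T ≈ 53.05 °C. Since T > 0 °C, the all-ice-melts assumption holds.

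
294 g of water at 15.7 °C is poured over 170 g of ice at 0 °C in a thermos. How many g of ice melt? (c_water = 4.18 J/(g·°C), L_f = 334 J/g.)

Heat available from the water dropping to 0 °C: 294·4.18·15.7 = 19294 J.
To melt every bit of ice: 170·334 = 56780 J.
Since 19294 < 56780 J, not all the ice melts; equilibrium is at 0 °C.
Mass melted = 19294/334 ≈ 57.77 g.

m_melted ≈ 57.8 g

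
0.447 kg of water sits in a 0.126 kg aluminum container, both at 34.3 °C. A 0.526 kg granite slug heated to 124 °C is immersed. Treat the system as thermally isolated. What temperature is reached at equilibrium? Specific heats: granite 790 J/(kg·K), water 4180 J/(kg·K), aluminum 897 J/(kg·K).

Let T be the final temperature. ΣQ_i = 0:
0.526·790·(T − 124) + 0.447·4180·(T − 34.3) + 0.126·897·(T − 34.3) = 0
2397 T = 119492
T = 119492/2397 ≈ 49.85 °C

T_f ≈ 49.9 °C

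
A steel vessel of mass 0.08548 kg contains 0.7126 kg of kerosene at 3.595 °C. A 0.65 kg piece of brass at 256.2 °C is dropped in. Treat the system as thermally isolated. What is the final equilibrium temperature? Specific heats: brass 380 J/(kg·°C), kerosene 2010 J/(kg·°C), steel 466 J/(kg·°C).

Taking heat into each body as positive, Σ m c ΔT = 0:
0.65×380×(T − 256.2) + 0.7126×2010×(T − 3.595) + 0.08548×466×(T − 3.595) = 0
247(T − 256.2) + 1432.3(T − 3.595) + 39.83(T − 3.595) = 0
1719.2 T = 68574
T = 68574/1719.2 ≈ 39.89 °C

T_f ≈ 39.9 °C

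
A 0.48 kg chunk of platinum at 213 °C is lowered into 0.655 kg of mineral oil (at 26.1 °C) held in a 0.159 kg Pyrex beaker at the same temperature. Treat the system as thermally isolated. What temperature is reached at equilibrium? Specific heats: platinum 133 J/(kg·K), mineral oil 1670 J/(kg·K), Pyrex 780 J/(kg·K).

Setting the total heat transfer to zero:
0.48·133·(T − 213) + 0.655·1670·(T − 26.1) + 0.159·780·(T − 26.1) = 0
(63.84 + 1093.9 + 124.02) T = 63.84·213 + 1093.9·26.1 + 124.02·26.1
T ≈ 35.41 °C

T_f ≈ 35.4 °C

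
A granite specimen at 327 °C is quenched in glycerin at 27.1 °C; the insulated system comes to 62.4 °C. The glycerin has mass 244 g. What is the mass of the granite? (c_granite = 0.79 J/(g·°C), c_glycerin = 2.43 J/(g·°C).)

Setting the total heat transfer to zero:
m×0.79×(62.4 − 327) + 244×2.43×(62.4 − 27.1) = 0
-209.03 m = -20930
m = -20930/-209.03 ≈ 100.1 g

m ≈ 100 g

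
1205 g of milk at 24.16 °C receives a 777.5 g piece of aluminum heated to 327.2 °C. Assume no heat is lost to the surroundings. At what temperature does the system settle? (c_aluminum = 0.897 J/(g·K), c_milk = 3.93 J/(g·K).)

Heat gained plus heat lost sum to zero:
777.5*0.897*(T − 327.2) + 1205*3.93*(T − 24.16) = 0
697.42(T − 327.2) + 4735.7(T − 24.16) = 0
5433.1 T = 342608
T = 342608/5433.1 ≈ 63.06 °C

T_f ≈ 63.1 °C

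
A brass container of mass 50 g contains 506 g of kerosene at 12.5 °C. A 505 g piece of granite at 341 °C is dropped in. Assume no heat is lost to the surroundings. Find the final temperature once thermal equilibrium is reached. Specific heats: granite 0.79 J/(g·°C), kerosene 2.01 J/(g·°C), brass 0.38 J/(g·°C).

Conservation of energy gives ΣQ = 0:
505×0.79×(T − 341) + 506×2.01×(T − 12.5) + 50×0.38×(T − 12.5) = 0
(398.95 + 1017.1 + 19) T = 398.95×341 + 1017.1×12.5 + 19×12.5
T ≈ 103.83 °C

T_f ≈ 103.8 °C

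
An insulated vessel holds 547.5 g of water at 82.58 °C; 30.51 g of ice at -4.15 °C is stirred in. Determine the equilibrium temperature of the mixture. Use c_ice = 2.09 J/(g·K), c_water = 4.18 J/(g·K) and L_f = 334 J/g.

T_f ≈ 73.9 °C

Conservation of energy gives ΣQ = 0:
ice -4.15→0 °C: 30.51·2.09·4.15 = 264.63; latent heat to melt: 30.51·334 = 10190; warm the meltwater: 127.53 T; water cools: 547.5·4.18·(T − 82.58) = 2288.5(T − 82.58)
2416.1 T = 188988 − 10455 = 178533
T ≈ 73.89 °C. Since T > 0 °C, the all-ice-melts assumption holds.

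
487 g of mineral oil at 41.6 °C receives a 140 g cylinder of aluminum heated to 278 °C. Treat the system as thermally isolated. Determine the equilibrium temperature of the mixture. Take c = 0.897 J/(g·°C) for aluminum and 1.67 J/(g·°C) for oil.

T_f = Σ m_i c_i T_i / Σ m_i c_i:
T_f = (125.58·278 + 813.29·41.6) / (125.58 + 813.29)
    = 68744 / 938.87 ≈ 73.22 °C

T_f ≈ 73.2 °C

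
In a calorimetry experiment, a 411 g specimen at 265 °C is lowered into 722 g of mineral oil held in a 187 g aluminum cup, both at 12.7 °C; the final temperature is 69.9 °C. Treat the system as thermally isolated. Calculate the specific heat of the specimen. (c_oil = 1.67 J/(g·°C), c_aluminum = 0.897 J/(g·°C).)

c ≈ 0.98 J/(g·°C)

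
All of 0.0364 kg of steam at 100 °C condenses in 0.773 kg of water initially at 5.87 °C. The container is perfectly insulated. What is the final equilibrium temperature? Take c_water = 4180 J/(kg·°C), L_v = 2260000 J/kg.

Setting the total heat transfer to zero:
steam→water at 100 °C releases m L_v = 0.0364·2260000 = 82264; condensed water 100 °C→T: 152.15(T − 100); original water: 3231.1(T − 5.87)
3383.3 T = 82264 + 15215 + 18967 = 116446
T ≈ 34.42 °C — below 100 °C, confirming all the steam condensed.

T_f ≈ 34.4 °C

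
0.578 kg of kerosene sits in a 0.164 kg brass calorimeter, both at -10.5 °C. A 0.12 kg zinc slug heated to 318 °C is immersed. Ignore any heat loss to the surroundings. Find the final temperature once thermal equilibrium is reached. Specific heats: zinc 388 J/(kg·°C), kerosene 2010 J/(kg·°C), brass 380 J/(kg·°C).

Taking heat into each body as positive, Σ m c ΔT = 0:
0.12·388·(T − 318) + 0.578·2010·(T − (-10.5)) + 0.164·380·(T − (-10.5)) = 0
(46.56 + 1161.8 + 62.32) T = 46.56·318 + 1161.8·(-10.5) + 62.32·(-10.5)
T ≈ 1.54 °C

T_f ≈ 1.5 °C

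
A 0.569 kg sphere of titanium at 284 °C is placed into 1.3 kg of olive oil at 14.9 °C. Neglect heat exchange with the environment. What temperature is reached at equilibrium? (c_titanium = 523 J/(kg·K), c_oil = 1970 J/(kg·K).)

T_f ≈ 42.9 °C

T_f = Σ m_i c_i T_i / Σ m_i c_i:
T_f = (297.59·284 + 2561·14.9) / (297.59 + 2561)
    = 122674 / 2858.6 ≈ 42.91 °C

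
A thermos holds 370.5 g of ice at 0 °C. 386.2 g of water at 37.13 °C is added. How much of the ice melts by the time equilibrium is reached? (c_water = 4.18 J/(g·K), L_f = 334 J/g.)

Heat available from the water dropping to 0 °C: 386.2·4.18·37.13 = 59940 J.
To melt every bit of ice: 370.5·334 = 123747 J.
Since 59940 < 123747 J, not all the ice melts; equilibrium is at 0 °C.
Mass melted = 59940/334 ≈ 179.5 g.

m_melted ≈ 179 g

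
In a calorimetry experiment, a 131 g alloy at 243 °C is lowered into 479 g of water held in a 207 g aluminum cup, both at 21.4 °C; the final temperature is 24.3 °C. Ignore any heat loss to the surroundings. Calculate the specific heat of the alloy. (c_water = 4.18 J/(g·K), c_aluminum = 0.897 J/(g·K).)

Heat gained plus heat lost sum to zero:
131·c·(24.3 − 243) + 479·4.18·(24.3 − 21.4) + 207·0.897·(24.3 − 21.4) = 0
-28650 c = -6344.9
c = -6344.9/-28650 ≈ 0.2215 J/(g·K)

c ≈ 0.221 J/(g·K)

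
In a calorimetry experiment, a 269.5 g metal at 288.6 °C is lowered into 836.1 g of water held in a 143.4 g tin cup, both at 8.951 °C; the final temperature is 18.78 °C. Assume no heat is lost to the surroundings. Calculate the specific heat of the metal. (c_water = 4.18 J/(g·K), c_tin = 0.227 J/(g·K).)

Conservation of energy gives ΣQ = 0:
269.5·c·(18.78 − 288.6) + 836.1·4.18·(18.78 − 8.951) + 143.4·0.227·(18.78 − 8.951) = 0
-72716 c = -34671
c = -34671/-72716 ≈ 0.4768 J/(g·K)

c ≈ 0.477 J/(g·K)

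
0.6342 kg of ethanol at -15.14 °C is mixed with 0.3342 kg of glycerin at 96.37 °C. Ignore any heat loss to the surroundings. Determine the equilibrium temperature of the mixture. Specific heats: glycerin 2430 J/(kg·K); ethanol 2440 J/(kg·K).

Set heat shed by the hot body equal to heat absorbed by the cold body:
0.3342·2430·(96.37 − T) = 0.6342·2440·(T − (-15.14))
812.11(96.37 − T) = 1547.4(T − (-15.14))
2359.6 T = 54834  ⇒  T ≈ 23.24 °C

T_f ≈ 23.2 °C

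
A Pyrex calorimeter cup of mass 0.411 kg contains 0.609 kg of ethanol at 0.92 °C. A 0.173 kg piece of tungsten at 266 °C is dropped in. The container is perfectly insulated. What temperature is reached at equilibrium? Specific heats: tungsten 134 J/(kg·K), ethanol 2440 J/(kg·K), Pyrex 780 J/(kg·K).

T_f ≈ 4.3 °C

Net heat exchanged in the isolated system is zero:
0.173·134·(T − 266) + 0.609·2440·(T − 0.92) + 0.411·780·(T − 0.92) = 0
23.18(T − 266) + 1486(T − 0.92) + 320.58(T − 0.92) = 0
(23.18 + 1486 + 320.58) T = 23.18·266 + 1486·0.92 + 320.58·0.92
T ≈ 4.28 °C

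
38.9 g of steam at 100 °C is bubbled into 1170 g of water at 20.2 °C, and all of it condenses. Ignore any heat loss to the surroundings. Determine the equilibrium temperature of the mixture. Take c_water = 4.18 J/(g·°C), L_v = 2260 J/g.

Setting the total heat transfer to zero:
condense steam: −38.9×2260 = −87914
  condensed water 100 °C→T: 162.6(T − 100)
  original water: 4890.6(T − 20.2)
5053.2 T = 87914 + 16260 + 98790 = 202964
T ≈ 40.17 °C — below 100 °C, confirming all the steam condensed.

T_f ≈ 40.2 °C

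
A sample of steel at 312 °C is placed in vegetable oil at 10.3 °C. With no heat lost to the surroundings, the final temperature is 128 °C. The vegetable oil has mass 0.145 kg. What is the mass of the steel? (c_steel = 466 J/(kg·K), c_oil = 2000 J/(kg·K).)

m ≈ 0.398 kg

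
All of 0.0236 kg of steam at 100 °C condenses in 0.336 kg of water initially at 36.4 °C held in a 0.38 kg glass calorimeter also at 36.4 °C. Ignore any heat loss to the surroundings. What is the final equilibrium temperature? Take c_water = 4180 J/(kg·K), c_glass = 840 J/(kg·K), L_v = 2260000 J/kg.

T_f ≈ 69.1 °C

Energy conservation, ΣQ = 0:
steam→water at 100 °C releases m L_v = 0.0236·2260000 = 53336; condensed water 100 °C→T: 98.65(T − 100); water warms: 0.336·4180·(T − 36.4) = 1404.5(T − 36.4); glass cup: 0.38·840·(T − 36.4) = 319.2(T − 36.4)
1822.3 T = 53336 + 9864.8 + 62742 = 125943
T ≈ 69.11 °C — below 100 °C, confirming all the steam condensed.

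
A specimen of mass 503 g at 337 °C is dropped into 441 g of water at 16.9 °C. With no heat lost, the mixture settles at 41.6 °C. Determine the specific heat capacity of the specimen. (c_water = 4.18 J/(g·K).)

c ≈ 0.306 J/(g·K)

Heat lost by the specimen = heat gained by the water:
503·c·(337 − 41.6) = 441·4.18·(41.6 − 16.9)
148586 c = 45531  ⇒  c ≈ 0.3064 J/(g·K)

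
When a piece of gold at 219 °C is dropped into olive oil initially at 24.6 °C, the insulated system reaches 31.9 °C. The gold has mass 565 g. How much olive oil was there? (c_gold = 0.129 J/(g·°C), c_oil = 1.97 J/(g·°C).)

m ≈ 948 g

Heat lost by the gold = heat gained by the oil:
565·0.129·(219 − 31.9) = m·1.97·(31.9 − 24.6)
14.38 m = 13637  ⇒  m ≈ 948.3 g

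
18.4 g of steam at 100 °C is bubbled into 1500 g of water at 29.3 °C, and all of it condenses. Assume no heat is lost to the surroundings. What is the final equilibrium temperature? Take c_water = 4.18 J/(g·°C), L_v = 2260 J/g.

Sum of m c ΔT and latent-heat terms is zero:
steam→water at 100 °C releases m L_v = 18.4×2260 = 41584
  condensed water 100 °C→T: 76.91(T − 100)
  original water: 6270(T − 29.3)
6346.9 T = 41584 + 7691.2 + 183711 = 232986
T ≈ 36.71 °C, under the boiling point, so the assumption holds.

T_f ≈ 36.7 °C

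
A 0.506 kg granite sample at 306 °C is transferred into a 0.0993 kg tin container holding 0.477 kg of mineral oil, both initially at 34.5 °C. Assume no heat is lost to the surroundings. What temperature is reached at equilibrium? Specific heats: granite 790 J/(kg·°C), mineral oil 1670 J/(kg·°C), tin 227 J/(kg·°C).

T_f ≈ 123.5 °C

Let T be the final temperature. ΣQ_i = 0:
0.506*790*(T − 306) + 0.477*1670*(T − 34.5) + 0.0993*227*(T − 34.5) = 0
1218.9 T = 150580
T = 150580 / 1218.9 = 124 °C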